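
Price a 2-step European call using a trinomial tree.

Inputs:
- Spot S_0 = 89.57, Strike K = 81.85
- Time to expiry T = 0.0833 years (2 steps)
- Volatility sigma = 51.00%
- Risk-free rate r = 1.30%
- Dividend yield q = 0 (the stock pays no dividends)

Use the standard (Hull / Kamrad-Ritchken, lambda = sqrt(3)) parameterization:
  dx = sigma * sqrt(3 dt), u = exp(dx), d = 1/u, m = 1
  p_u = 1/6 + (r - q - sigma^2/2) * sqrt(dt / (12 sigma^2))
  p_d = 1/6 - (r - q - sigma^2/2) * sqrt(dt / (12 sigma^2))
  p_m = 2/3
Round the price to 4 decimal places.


dt = T/N = 0.041650; dx = sigma*sqrt(3*dt) = 0.180276
u = exp(dx) = 1.197548; d = 1/u = 0.835040
p_u = 0.153145, p_m = 0.666667, p_d = 0.180188
Discount per step: exp(-r*dt) = 0.999459
Stock lattice S(k, j) with j the centered position index:
  k=0: S(0,+0) = 89.5700
  k=1: S(1,-1) = 74.7945; S(1,+0) = 89.5700; S(1,+1) = 107.2644
  k=2: S(2,-2) = 62.4564; S(2,-1) = 74.7945; S(2,+0) = 89.5700; S(2,+1) = 107.2644; S(2,+2) = 128.4542
Terminal payoffs V(N, j) = max(S_T - K, 0):
  V(2,-2) = 0.000000; V(2,-1) = 0.000000; V(2,+0) = 7.720000; V(2,+1) = 25.414378; V(2,+2) = 46.604245
Backward induction: V(k, j) = exp(-r*dt) * [p_u * V(k+1, j+1) + p_m * V(k+1, j) + p_d * V(k+1, j-1)]
  V(1,-1) = exp(-r*dt) * [p_u*7.720000 + p_m*0.000000 + p_d*0.000000] = 1.181642
  V(1,+0) = exp(-r*dt) * [p_u*25.414378 + p_m*7.720000 + p_d*0.000000] = 9.033868
  V(1,+1) = exp(-r*dt) * [p_u*46.604245 + p_m*25.414378 + p_d*7.720000] = 25.457406
  V(0,+0) = exp(-r*dt) * [p_u*25.457406 + p_m*9.033868 + p_d*1.181642] = 10.128695

Answer: Price = V(0,0) = 10.1287


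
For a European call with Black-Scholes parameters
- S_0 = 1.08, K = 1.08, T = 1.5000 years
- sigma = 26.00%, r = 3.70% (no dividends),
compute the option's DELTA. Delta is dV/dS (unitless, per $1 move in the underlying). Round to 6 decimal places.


d1 = 0.3335074496; d2 = 0.0150737830
phi(d1) = 0.3773613198; exp(-qT) = 1.0000000000; exp(-rT) = 0.9460120237
N(d1) = 0.6306243665
Delta = exp(-qT) * N(d1) = 1.0000000000 * 0.6306243665 = 0.630624

Answer: Delta = 0.630624


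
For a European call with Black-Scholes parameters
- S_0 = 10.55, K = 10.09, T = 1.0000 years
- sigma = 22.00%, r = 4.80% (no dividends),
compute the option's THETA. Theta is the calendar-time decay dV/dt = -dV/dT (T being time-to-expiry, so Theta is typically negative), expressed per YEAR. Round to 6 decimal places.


Answer: Theta = -0.689276

Derivation:
d1 = 0.5308228434; d2 = 0.3108228434
phi(d1) = 0.3465164528; exp(-qT) = 1.0000000000; exp(-rT) = 0.9531337871
Theta = -S*exp(-qT)*phi(d1)*sigma/(2*sqrt(T)) - r*K*exp(-rT)*N(d2) + q*S*exp(-qT)*N(d1)
N(d1) = 0.7022292256; N(d2) = 0.6220323486; sqrt(T) = 1.0000000000
Term 1 = -10.5500 * 1.0000000000 * 0.3465164528 * 0.2200 / (2 * 1.0000000000) = -0.4021323435
Term 2 = -0.0480 * 10.0900 * 0.9531337871 * 0.6220323486 = -0.2871436649
Term 3 = 0 (no dividend yield, q = 0)
Theta = -0.4021323435 + (-0.2871436649) + (0.0000000000) = -0.689276


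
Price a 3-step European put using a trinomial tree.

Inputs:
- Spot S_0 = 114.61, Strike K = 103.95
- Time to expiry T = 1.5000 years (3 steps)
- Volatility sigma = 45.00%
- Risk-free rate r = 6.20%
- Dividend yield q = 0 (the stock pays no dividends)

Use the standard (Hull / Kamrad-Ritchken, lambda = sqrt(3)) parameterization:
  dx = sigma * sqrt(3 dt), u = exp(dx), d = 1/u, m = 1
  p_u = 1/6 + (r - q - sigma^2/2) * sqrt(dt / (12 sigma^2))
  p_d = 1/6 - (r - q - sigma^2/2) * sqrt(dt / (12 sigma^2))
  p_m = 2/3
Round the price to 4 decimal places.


dt = T/N = 0.500000; dx = sigma*sqrt(3*dt) = 0.551135
u = exp(dx) = 1.735222; d = 1/u = 0.576295
p_u = 0.148863, p_m = 0.666667, p_d = 0.184471
Discount per step: exp(-r*dt) = 0.969476
Stock lattice S(k, j) with j the centered position index:
  k=0: S(0,+0) = 114.6100
  k=1: S(1,-1) = 66.0492; S(1,+0) = 114.6100; S(1,+1) = 198.8738
  k=2: S(2,-2) = 38.0638; S(2,-1) = 66.0492; S(2,+0) = 114.6100; S(2,+1) = 198.8738; S(2,+2) = 345.0901
  k=3: S(3,-3) = 21.9360; S(3,-2) = 38.0638; S(3,-1) = 66.0492; S(3,+0) = 114.6100; S(3,+1) = 198.8738; S(3,+2) = 345.0901; S(3,+3) = 598.8078
Terminal payoffs V(N, j) = max(K - S_T, 0):
  V(3,-3) = 82.013992; V(3,-2) = 65.886163; V(3,-1) = 37.900803; V(3,+0) = 0.000000; V(3,+1) = 0.000000; V(3,+2) = 0.000000; V(3,+3) = 0.000000
Backward induction: V(k, j) = exp(-r*dt) * [p_u * V(k+1, j+1) + p_m * V(k+1, j) + p_d * V(k+1, j-1)]
  V(2,-2) = exp(-r*dt) * [p_u*37.900803 + p_m*65.886163 + p_d*82.013992] = 62.720519
  V(2,-1) = exp(-r*dt) * [p_u*0.000000 + p_m*37.900803 + p_d*65.886163] = 36.279014
  V(2,+0) = exp(-r*dt) * [p_u*0.000000 + p_m*0.000000 + p_d*37.900803] = 6.778178
  V(2,+1) = exp(-r*dt) * [p_u*0.000000 + p_m*0.000000 + p_d*0.000000] = 0.000000
  V(2,+2) = exp(-r*dt) * [p_u*0.000000 + p_m*0.000000 + p_d*0.000000] = 0.000000
  V(1,-1) = exp(-r*dt) * [p_u*6.778178 + p_m*36.279014 + p_d*62.720519] = 35.642898
  V(1,+0) = exp(-r*dt) * [p_u*0.000000 + p_m*6.778178 + p_d*36.279014] = 10.868990
  V(1,+1) = exp(-r*dt) * [p_u*0.000000 + p_m*0.000000 + p_d*6.778178] = 1.212209
  V(0,+0) = exp(-r*dt) * [p_u*1.212209 + p_m*10.868990 + p_d*35.642898] = 13.574132

Answer: Price = V(0,0) = 13.5741


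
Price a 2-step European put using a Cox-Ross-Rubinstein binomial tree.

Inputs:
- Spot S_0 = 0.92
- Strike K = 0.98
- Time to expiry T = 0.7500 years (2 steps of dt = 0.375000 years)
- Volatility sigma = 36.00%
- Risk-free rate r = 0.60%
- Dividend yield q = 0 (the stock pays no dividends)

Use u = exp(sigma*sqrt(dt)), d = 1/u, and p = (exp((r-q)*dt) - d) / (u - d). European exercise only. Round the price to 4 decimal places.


dt = T/N = 0.375000
u = exp(sigma*sqrt(dt)) = 1.246643; d = 1/u = 0.802154
p = (exp((r-q)*dt) - d) / (u - d) = 0.450176
Discount per step: exp(-r*dt) = 0.997753
Stock lattice S(k, i) with i counting down-moves:
  k=0: S(0,0) = 0.9200
  k=1: S(1,0) = 1.1469; S(1,1) = 0.7380
  k=2: S(2,0) = 1.4298; S(2,1) = 0.9200; S(2,2) = 0.5920
Terminal payoffs V(N, i) = max(K - S_T, 0):
  V(2,0) = 0.000000; V(2,1) = 0.060000; V(2,2) = 0.388024
Backward induction: V(k, i) = exp(-r*dt) * [p * V(k+1, i) + (1-p) * V(k+1, i+1)].
  V(1,0) = exp(-r*dt) * [p*0.000000 + (1-p)*0.060000] = 0.032915
  V(1,1) = exp(-r*dt) * [p*0.060000 + (1-p)*0.388024] = 0.239815
  V(0,0) = exp(-r*dt) * [p*0.032915 + (1-p)*0.239815] = 0.146344

Answer: Price = V(0,0) = 0.1463


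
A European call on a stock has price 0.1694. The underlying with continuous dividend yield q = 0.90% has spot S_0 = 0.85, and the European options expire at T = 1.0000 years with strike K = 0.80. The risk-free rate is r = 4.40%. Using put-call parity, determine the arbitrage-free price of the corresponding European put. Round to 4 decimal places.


Answer: Put price = 0.0926

Derivation:
Put-call parity: C - P = S_0 * exp(-qT) - K * exp(-rT).
S_0 * exp(-qT) = 0.8500 * 0.99104038 = 0.84238432
K * exp(-rT) = 0.8000 * 0.95695396 = 0.76556317
P = C - S*exp(-qT) + K*exp(-rT)
P = 0.1694 - 0.84238432 + 0.76556317 = 0.0926


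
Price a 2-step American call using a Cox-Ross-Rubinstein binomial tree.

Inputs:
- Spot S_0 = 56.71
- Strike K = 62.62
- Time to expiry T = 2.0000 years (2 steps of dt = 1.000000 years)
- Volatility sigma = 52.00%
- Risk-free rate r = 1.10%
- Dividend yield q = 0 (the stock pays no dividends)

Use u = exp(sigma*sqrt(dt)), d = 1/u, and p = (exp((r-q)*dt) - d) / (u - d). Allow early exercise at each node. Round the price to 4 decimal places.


Answer: Price = V(0,0) = 14.0393

Derivation:
dt = T/N = 1.000000
u = exp(sigma*sqrt(dt)) = 1.682028; d = 1/u = 0.594521
p = (exp((r-q)*dt) - d) / (u - d) = 0.383023
Discount per step: exp(-r*dt) = 0.989060
Stock lattice S(k, i) with i counting down-moves:
  k=0: S(0,0) = 56.7100
  k=1: S(1,0) = 95.3878; S(1,1) = 33.7153
  k=2: S(2,0) = 160.4449; S(2,1) = 56.7100; S(2,2) = 20.0444
Terminal payoffs V(N, i) = max(S_T - K, 0):
  V(2,0) = 97.824897; V(2,1) = 0.000000; V(2,2) = 0.000000
Backward induction: V(k, i) = exp(-r*dt) * [p * V(k+1, i) + (1-p) * V(k+1, i+1)]; then take max(V_cont, immediate exercise) for American.
  V(1,0) = exp(-r*dt) * [p*97.824897 + (1-p)*0.000000] = 37.059278; exercise = 32.767788; V(1,0) = max -> 37.059278
  V(1,1) = exp(-r*dt) * [p*0.000000 + (1-p)*0.000000] = 0.000000; exercise = 0.000000; V(1,1) = max -> 0.000000
  V(0,0) = exp(-r*dt) * [p*37.059278 + (1-p)*0.000000] = 14.039269; exercise = 0.000000; V(0,0) = max -> 14.039269


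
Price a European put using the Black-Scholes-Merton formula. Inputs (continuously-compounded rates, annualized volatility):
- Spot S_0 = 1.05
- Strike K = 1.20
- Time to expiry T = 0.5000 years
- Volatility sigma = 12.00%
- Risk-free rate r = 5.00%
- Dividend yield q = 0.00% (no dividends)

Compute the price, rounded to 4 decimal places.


d1 = (ln(S/K) + (r - q + 0.5*sigma^2) * T) / (sigma * sqrt(T)) = -1.23662832
d2 = d1 - sigma * sqrt(T) = -1.32148114
exp(-rT) = 0.97530991; exp(-qT) = 1.00000000
P = K * exp(-rT) * N(-d2) - S_0 * exp(-qT) * N(-d1)
N(-d1) = 0.89188745; N(-d2) = 0.90682951
P = 1.2000 * 0.97530991 * 0.90682951 - 1.0500 * 1.00000000 * 0.89188745 = 0.1248

Answer: Price = 0.1248


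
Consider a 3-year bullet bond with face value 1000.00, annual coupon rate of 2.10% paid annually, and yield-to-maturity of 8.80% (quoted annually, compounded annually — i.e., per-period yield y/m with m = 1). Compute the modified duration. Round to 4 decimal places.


Coupon per period c = face * coupon_rate / m = 21.000000
Periods per year m = 1; per-period yield y/m = 0.088000
Number of cashflows N = 3
Cashflows (t years, CF_t, discount factor 1/(1+y/m)^(m*t), PV):
  t = 1.0000: CF_t = 21.000000, DF = 0.919118, PV = 19.301471
  t = 2.0000: CF_t = 21.000000, DF = 0.844777, PV = 17.740322
  t = 3.0000: CF_t = 1021.000000, DF = 0.776450, PV = 792.755121
Price P = sum_t PV_t = 829.796914
First compute Macaulay numerator sum_t t * PV_t:
  t * PV_t at t = 1.0000: 19.301471
  t * PV_t at t = 2.0000: 35.480644
  t * PV_t at t = 3.0000: 2378.265362
Macaulay duration D = 2433.047477 / 829.796914 = 2.932100
Modified duration = D / (1 + y/m) = 2.932100 / (1 + 0.088000) = 2.694945

Answer: Modified duration = 2.6949


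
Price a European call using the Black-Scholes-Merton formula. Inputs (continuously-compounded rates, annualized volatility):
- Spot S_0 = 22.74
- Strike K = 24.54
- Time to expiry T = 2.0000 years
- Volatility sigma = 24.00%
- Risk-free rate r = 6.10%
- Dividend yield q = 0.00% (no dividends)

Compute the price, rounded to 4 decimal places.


Answer: Price = 3.5320

Derivation:
d1 = (ln(S/K) + (r - q + 0.5*sigma^2) * T) / (sigma * sqrt(T)) = 0.30470719
d2 = d1 - sigma * sqrt(T) = -0.03470407
exp(-rT) = 0.88514837; exp(-qT) = 1.00000000
C = S_0 * exp(-qT) * N(d1) - K * exp(-rT) * N(d2)
N(d1) = 0.61970541; N(d2) = 0.48615786
C = 22.7400 * 1.00000000 * 0.61970541 - 24.5400 * 0.88514837 * 0.48615786 = 3.5320


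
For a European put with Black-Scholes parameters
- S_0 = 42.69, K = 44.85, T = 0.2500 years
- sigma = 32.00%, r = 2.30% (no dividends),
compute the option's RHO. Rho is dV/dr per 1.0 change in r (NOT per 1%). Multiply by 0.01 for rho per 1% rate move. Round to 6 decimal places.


Answer: Rho = -7.110210

Derivation:
d1 = -0.1925555483; d2 = -0.3525555483
phi(d1) = 0.3916144955; exp(-qT) = 1.0000000000; exp(-rT) = 0.9942664996
N(-d2) = 0.6377891662
Rho = -K*T*exp(-rT)*N(-d2) = -44.8500 * 0.2500 * 0.9942664996 * 0.6377891662 = -7.110210


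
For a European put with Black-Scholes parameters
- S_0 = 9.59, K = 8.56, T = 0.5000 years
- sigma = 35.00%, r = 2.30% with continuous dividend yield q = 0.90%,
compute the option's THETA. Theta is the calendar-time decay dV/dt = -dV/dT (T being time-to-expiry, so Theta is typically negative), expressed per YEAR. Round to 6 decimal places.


Answer: Theta = -0.735597

Derivation:
d1 = 0.6111249097; d2 = 0.3636375363
phi(d1) = 0.3309872709; exp(-qT) = 0.9955101098; exp(-rT) = 0.9885658722
Theta = -S*exp(-qT)*phi(d1)*sigma/(2*sqrt(T)) + r*K*exp(-rT)*N(-d2) - q*S*exp(-qT)*N(-d1)
N(-d1) = 0.2705584450; N(-d2) = 0.3580643465; sqrt(T) = 0.7071067812
Term 1 = -9.5900 * 0.9955101098 * 0.3309872709 * 0.3500 / (2 * 0.7071067812) = -0.7820393760
Term 2 = 0.0230 * 8.5600 * 0.9885658722 * 0.3580643465 = 0.0696896516
Term 3 = -0.0090 * 9.5900 * 0.9955101098 * 0.2705584450 = -0.0232470519
Theta = -0.7820393760 + (0.0696896516) + (-0.0232470519) = -0.735597


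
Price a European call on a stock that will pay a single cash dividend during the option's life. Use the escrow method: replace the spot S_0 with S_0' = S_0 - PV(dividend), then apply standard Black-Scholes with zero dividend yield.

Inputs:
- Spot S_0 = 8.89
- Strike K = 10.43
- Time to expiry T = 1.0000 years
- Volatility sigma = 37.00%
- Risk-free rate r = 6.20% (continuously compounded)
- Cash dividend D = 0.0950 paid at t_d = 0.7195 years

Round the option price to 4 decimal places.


PV(D) = D * exp(-r * t_d) = 0.0950 * 0.95637135 = 0.09085528
S_0' = S_0 - PV(D) = 8.8900 - 0.09085528 = 8.79914472
d1 = (ln(S_0'/K) + (r + sigma^2/2)*T) / (sigma*sqrt(T)) = -0.10697768
d2 = d1 - sigma*sqrt(T) = -0.47697768
exp(-rT) = 0.93988289
N(d1) = 0.45740334; N(d2) = 0.31668901
C = S_0' * N(d1) - K * exp(-rT) * N(d2) = 8.79914472 * 0.45740334 - 10.4300 * 0.93988289 * 0.31668901 = 0.9203

Answer: Price = 0.9203


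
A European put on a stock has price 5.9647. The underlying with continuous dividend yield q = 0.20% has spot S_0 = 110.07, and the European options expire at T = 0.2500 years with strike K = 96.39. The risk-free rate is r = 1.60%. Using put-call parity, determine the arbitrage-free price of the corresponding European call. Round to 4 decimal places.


Answer: Call price = 19.9745

Derivation:
Put-call parity: C - P = S_0 * exp(-qT) - K * exp(-rT).
S_0 * exp(-qT) = 110.0700 * 0.99950012 = 110.01497876
K * exp(-rT) = 96.3900 * 0.99600799 = 96.00521009
C = P + S*exp(-qT) - K*exp(-rT)
C = 5.9647 + 110.01497876 - 96.00521009 = 19.9745


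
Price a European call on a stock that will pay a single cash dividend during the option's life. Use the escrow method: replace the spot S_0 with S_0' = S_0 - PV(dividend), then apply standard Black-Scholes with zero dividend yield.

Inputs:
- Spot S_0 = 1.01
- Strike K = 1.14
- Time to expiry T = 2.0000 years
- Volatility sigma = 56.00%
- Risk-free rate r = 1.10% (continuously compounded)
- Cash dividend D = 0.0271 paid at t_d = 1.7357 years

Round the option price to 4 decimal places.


Answer: Price = 0.2610

Derivation:
PV(D) = D * exp(-r * t_d) = 0.0271 * 0.98108841 = 0.02658750
S_0' = S_0 - PV(D) = 1.0100 - 0.02658750 = 0.98341250
d1 = (ln(S_0'/K) + (r + sigma^2/2)*T) / (sigma*sqrt(T)) = 0.23719029
d2 = d1 - sigma*sqrt(T) = -0.55476930
exp(-rT) = 0.97824024
N(d1) = 0.59374542; N(d2) = 0.28952623
C = S_0' * N(d1) - K * exp(-rT) * N(d2) = 0.98341250 * 0.59374542 - 1.1400 * 0.97824024 * 0.28952623 = 0.2610


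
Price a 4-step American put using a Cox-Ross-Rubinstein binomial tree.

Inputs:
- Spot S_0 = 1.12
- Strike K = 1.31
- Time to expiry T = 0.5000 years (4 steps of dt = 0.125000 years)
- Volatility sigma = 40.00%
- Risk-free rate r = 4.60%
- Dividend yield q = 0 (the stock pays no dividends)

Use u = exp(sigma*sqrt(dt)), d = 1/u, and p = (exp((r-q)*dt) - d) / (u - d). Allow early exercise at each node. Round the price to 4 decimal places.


dt = T/N = 0.125000
u = exp(sigma*sqrt(dt)) = 1.151910; d = 1/u = 0.868123
p = (exp((r-q)*dt) - d) / (u - d) = 0.485024
Discount per step: exp(-r*dt) = 0.994266
Stock lattice S(k, i) with i counting down-moves:
  k=0: S(0,0) = 1.1200
  k=1: S(1,0) = 1.2901; S(1,1) = 0.9723
  k=2: S(2,0) = 1.4861; S(2,1) = 1.1200; S(2,2) = 0.8441
  k=3: S(3,0) = 1.7119; S(3,1) = 1.2901; S(3,2) = 0.9723; S(3,3) = 0.7328
  k=4: S(4,0) = 1.9719; S(4,1) = 1.4861; S(4,2) = 1.1200; S(4,3) = 0.8441; S(4,4) = 0.6361
Terminal payoffs V(N, i) = max(K - S_T, 0):
  V(4,0) = 0.000000; V(4,1) = 0.000000; V(4,2) = 0.190000; V(4,3) = 0.465925; V(4,4) = 0.673873
Backward induction: V(k, i) = exp(-r*dt) * [p * V(k+1, i) + (1-p) * V(k+1, i+1)]; then take max(V_cont, immediate exercise) for American.
  V(3,0) = exp(-r*dt) * [p*0.000000 + (1-p)*0.000000] = 0.000000; exercise = 0.000000; V(3,0) = max -> 0.000000
  V(3,1) = exp(-r*dt) * [p*0.000000 + (1-p)*0.190000] = 0.097285; exercise = 0.019861; V(3,1) = max -> 0.097285
  V(3,2) = exp(-r*dt) * [p*0.190000 + (1-p)*0.465925] = 0.330191; exercise = 0.337702; V(3,2) = max -> 0.337702
  V(3,3) = exp(-r*dt) * [p*0.465925 + (1-p)*0.673873] = 0.569728; exercise = 0.577239; V(3,3) = max -> 0.577239
  V(2,0) = exp(-r*dt) * [p*0.000000 + (1-p)*0.097285] = 0.049812; exercise = 0.000000; V(2,0) = max -> 0.049812
  V(2,1) = exp(-r*dt) * [p*0.097285 + (1-p)*0.337702] = 0.219826; exercise = 0.190000; V(2,1) = max -> 0.219826
  V(2,2) = exp(-r*dt) * [p*0.337702 + (1-p)*0.577239] = 0.458414; exercise = 0.465925; V(2,2) = max -> 0.465925
  V(1,0) = exp(-r*dt) * [p*0.049812 + (1-p)*0.219826] = 0.136578; exercise = 0.019861; V(1,0) = max -> 0.136578
  V(1,1) = exp(-r*dt) * [p*0.219826 + (1-p)*0.465925] = 0.344574; exercise = 0.337702; V(1,1) = max -> 0.344574
  V(0,0) = exp(-r*dt) * [p*0.136578 + (1-p)*0.344574] = 0.242294; exercise = 0.190000; V(0,0) = max -> 0.242294

Answer: Price = V(0,0) = 0.2423


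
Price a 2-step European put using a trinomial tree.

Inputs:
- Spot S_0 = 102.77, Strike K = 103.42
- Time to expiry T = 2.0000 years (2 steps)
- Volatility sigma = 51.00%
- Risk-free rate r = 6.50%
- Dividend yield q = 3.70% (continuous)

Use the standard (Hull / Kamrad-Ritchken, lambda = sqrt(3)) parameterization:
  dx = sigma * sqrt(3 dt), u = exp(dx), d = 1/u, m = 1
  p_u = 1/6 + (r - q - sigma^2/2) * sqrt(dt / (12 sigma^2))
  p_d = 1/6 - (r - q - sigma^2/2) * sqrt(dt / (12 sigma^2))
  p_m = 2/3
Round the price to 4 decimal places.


Answer: Price = V(0,0) = 20.0903

Derivation:
dt = T/N = 1.000000; dx = sigma*sqrt(3*dt) = 0.883346
u = exp(dx) = 2.418980; d = 1/u = 0.413397
p_u = 0.108903, p_m = 0.666667, p_d = 0.224430
Discount per step: exp(-r*dt) = 0.937067
Stock lattice S(k, j) with j the centered position index:
  k=0: S(0,+0) = 102.7700
  k=1: S(1,-1) = 42.4849; S(1,+0) = 102.7700; S(1,+1) = 248.5986
  k=2: S(2,-2) = 17.5631; S(2,-1) = 42.4849; S(2,+0) = 102.7700; S(2,+1) = 248.5986; S(2,+2) = 601.3549
Terminal payoffs V(N, j) = max(K - S_T, 0):
  V(2,-2) = 85.856873; V(2,-1) = 60.935149; V(2,+0) = 0.650000; V(2,+1) = 0.000000; V(2,+2) = 0.000000
Backward induction: V(k, j) = exp(-r*dt) * [p_u * V(k+1, j+1) + p_m * V(k+1, j) + p_d * V(k+1, j-1)]
  V(1,-1) = exp(-r*dt) * [p_u*0.650000 + p_m*60.935149 + p_d*85.856873] = 56.189449
  V(1,+0) = exp(-r*dt) * [p_u*0.000000 + p_m*0.650000 + p_d*60.935149] = 13.221093
  V(1,+1) = exp(-r*dt) * [p_u*0.000000 + p_m*0.000000 + p_d*0.650000] = 0.136699
  V(0,+0) = exp(-r*dt) * [p_u*0.136699 + p_m*13.221093 + p_d*56.189449] = 20.090301


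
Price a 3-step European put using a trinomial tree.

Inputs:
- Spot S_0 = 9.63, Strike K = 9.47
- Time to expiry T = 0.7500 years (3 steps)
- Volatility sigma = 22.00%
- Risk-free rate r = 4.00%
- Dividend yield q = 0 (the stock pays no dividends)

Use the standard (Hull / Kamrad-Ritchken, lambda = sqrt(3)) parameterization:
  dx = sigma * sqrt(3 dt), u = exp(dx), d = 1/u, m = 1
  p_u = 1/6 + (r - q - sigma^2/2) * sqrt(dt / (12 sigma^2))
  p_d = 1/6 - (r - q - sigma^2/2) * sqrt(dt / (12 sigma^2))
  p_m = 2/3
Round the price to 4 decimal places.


Answer: Price = V(0,0) = 0.4766

Derivation:
dt = T/N = 0.250000; dx = sigma*sqrt(3*dt) = 0.190526
u = exp(dx) = 1.209885; d = 1/u = 0.826525
p_u = 0.177033, p_m = 0.666667, p_d = 0.156301
Discount per step: exp(-r*dt) = 0.990050
Stock lattice S(k, j) with j the centered position index:
  k=0: S(0,+0) = 9.6300
  k=1: S(1,-1) = 7.9594; S(1,+0) = 9.6300; S(1,+1) = 11.6512
  k=2: S(2,-2) = 6.5787; S(2,-1) = 7.9594; S(2,+0) = 9.6300; S(2,+1) = 11.6512; S(2,+2) = 14.0966
  k=3: S(3,-3) = 5.4374; S(3,-2) = 6.5787; S(3,-1) = 7.9594; S(3,+0) = 9.6300; S(3,+1) = 11.6512; S(3,+2) = 14.0966; S(3,+3) = 17.0553
Terminal payoffs V(N, j) = max(K - S_T, 0):
  V(3,-3) = 4.032570; V(3,-2) = 2.891334; V(3,-1) = 1.510568; V(3,+0) = 0.000000; V(3,+1) = 0.000000; V(3,+2) = 0.000000; V(3,+3) = 0.000000
Backward induction: V(k, j) = exp(-r*dt) * [p_u * V(k+1, j+1) + p_m * V(k+1, j) + p_d * V(k+1, j-1)]
  V(2,-2) = exp(-r*dt) * [p_u*1.510568 + p_m*2.891334 + p_d*4.032570] = 2.797157
  V(2,-1) = exp(-r*dt) * [p_u*0.000000 + p_m*1.510568 + p_d*2.891334] = 1.444446
  V(2,+0) = exp(-r*dt) * [p_u*0.000000 + p_m*0.000000 + p_d*1.510568] = 0.233753
  V(2,+1) = exp(-r*dt) * [p_u*0.000000 + p_m*0.000000 + p_d*0.000000] = 0.000000
  V(2,+2) = exp(-r*dt) * [p_u*0.000000 + p_m*0.000000 + p_d*0.000000] = 0.000000
  V(1,-1) = exp(-r*dt) * [p_u*0.233753 + p_m*1.444446 + p_d*2.797157] = 1.427199
  V(1,+0) = exp(-r*dt) * [p_u*0.000000 + p_m*0.233753 + p_d*1.444446] = 0.377806
  V(1,+1) = exp(-r*dt) * [p_u*0.000000 + p_m*0.000000 + p_d*0.233753] = 0.036172
  V(0,+0) = exp(-r*dt) * [p_u*0.036172 + p_m*0.377806 + p_d*1.427199] = 0.476557


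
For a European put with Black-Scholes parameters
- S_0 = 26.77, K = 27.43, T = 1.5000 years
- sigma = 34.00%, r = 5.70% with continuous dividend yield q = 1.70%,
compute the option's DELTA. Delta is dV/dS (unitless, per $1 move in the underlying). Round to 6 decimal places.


Answer: Delta = -0.374774

Derivation:
d1 = 0.2938056143; d2 = -0.1226076419
phi(d1) = 0.3820898828; exp(-qT) = 0.9748223790; exp(-rT) = 0.9180531431
N(-d1) = 0.3844532224
Delta = -exp(-qT) * N(-d1) = -0.9748223790 * 0.3844532224 = -0.374774


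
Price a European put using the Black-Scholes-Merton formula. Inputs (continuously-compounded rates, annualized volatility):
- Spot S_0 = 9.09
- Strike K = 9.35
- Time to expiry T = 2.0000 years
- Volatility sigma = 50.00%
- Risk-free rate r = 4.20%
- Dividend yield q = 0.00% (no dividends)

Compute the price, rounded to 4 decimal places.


Answer: Price = 2.2043

Derivation:
d1 = (ln(S/K) + (r - q + 0.5*sigma^2) * T) / (sigma * sqrt(T)) = 0.43246448
d2 = d1 - sigma * sqrt(T) = -0.27464230
exp(-rT) = 0.91943126; exp(-qT) = 1.00000000
P = K * exp(-rT) * N(-d2) - S_0 * exp(-qT) * N(-d1)
N(-d1) = 0.33270193; N(-d2) = 0.60820447
P = 9.3500 * 0.91943126 * 0.60820447 - 9.0900 * 1.00000000 * 0.33270193 = 2.2043


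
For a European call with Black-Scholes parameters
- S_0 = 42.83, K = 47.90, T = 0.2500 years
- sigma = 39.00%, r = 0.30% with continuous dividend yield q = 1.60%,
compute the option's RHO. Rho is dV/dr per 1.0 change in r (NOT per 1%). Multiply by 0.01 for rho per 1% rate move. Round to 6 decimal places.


Answer: Rho = 2.940769

Derivation:
d1 = -0.4928933989; d2 = -0.6878933989
phi(d1) = 0.3533096240; exp(-qT) = 0.9960079893; exp(-rT) = 0.9992502812
N(d2) = 0.2457599569
Rho = K*T*exp(-rT)*N(d2) = 47.9000 * 0.2500 * 0.9992502812 * 0.2457599569 = 2.940769


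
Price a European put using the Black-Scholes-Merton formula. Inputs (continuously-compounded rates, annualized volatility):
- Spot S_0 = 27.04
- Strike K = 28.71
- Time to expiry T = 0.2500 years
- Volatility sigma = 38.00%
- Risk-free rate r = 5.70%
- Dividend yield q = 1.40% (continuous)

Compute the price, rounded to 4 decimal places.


d1 = (ln(S/K) + (r - q + 0.5*sigma^2) * T) / (sigma * sqrt(T)) = -0.16383286
d2 = d1 - sigma * sqrt(T) = -0.35383286
exp(-rT) = 0.98585105; exp(-qT) = 0.99650612
P = K * exp(-rT) * N(-d2) - S_0 * exp(-qT) * N(-d1)
N(-d1) = 0.56506864; N(-d2) = 0.63826793
P = 28.7100 * 0.98585105 * 0.63826793 - 27.0400 * 0.99650612 * 0.56506864 = 2.8393

Answer: Price = 2.8393


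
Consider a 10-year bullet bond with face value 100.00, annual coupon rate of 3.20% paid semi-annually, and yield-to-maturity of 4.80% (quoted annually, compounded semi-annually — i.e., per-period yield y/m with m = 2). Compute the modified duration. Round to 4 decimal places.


Answer: Modified duration = 8.3189

Derivation:
Coupon per period c = face * coupon_rate / m = 1.600000
Periods per year m = 2; per-period yield y/m = 0.024000
Number of cashflows N = 20
Cashflows (t years, CF_t, discount factor 1/(1+y/m)^(m*t), PV):
  t = 0.5000: CF_t = 1.600000, DF = 0.976562, PV = 1.562500
  t = 1.0000: CF_t = 1.600000, DF = 0.953674, PV = 1.525879
  t = 1.5000: CF_t = 1.600000, DF = 0.931323, PV = 1.490116
  t = 2.0000: CF_t = 1.600000, DF = 0.909495, PV = 1.455192
  t = 2.5000: CF_t = 1.600000, DF = 0.888178, PV = 1.421085
  t = 3.0000: CF_t = 1.600000, DF = 0.867362, PV = 1.387779
  t = 3.5000: CF_t = 1.600000, DF = 0.847033, PV = 1.355253
  t = 4.0000: CF_t = 1.600000, DF = 0.827181, PV = 1.323489
  t = 4.5000: CF_t = 1.600000, DF = 0.807794, PV = 1.292470
  t = 5.0000: CF_t = 1.600000, DF = 0.788861, PV = 1.262177
  t = 5.5000: CF_t = 1.600000, DF = 0.770372, PV = 1.232595
  t = 6.0000: CF_t = 1.600000, DF = 0.752316, PV = 1.203706
  t = 6.5000: CF_t = 1.600000, DF = 0.734684, PV = 1.175494
  t = 7.0000: CF_t = 1.600000, DF = 0.717465, PV = 1.147944
  t = 7.5000: CF_t = 1.600000, DF = 0.700649, PV = 1.121039
  t = 8.0000: CF_t = 1.600000, DF = 0.684228, PV = 1.094764
  t = 8.5000: CF_t = 1.600000, DF = 0.668191, PV = 1.069106
  t = 9.0000: CF_t = 1.600000, DF = 0.652530, PV = 1.044049
  t = 9.5000: CF_t = 1.600000, DF = 0.637237, PV = 1.019579
  t = 10.0000: CF_t = 101.600000, DF = 0.622302, PV = 63.225835
Price P = sum_t PV_t = 87.410051
First compute Macaulay numerator sum_t t * PV_t:
  t * PV_t at t = 0.5000: 0.781250
  t * PV_t at t = 1.0000: 1.525879
  t * PV_t at t = 1.5000: 2.235174
  t * PV_t at t = 2.0000: 2.910383
  t * PV_t at t = 2.5000: 3.552714
  t * PV_t at t = 3.0000: 4.163336
  t * PV_t at t = 3.5000: 4.743385
  t * PV_t at t = 4.0000: 5.293956
  t * PV_t at t = 4.5000: 5.816114
  t * PV_t at t = 5.0000: 6.310887
  t * PV_t at t = 5.5000: 6.779273
  t * PV_t at t = 6.0000: 7.222237
  t * PV_t at t = 6.5000: 7.640713
  t * PV_t at t = 7.0000: 8.035606
  t * PV_t at t = 7.5000: 8.407791
  t * PV_t at t = 8.0000: 8.758115
  t * PV_t at t = 8.5000: 9.087400
  t * PV_t at t = 9.0000: 9.396438
  t * PV_t at t = 9.5000: 9.685999
  t * PV_t at t = 10.0000: 632.258352
Macaulay duration D = 744.605003 / 87.410051 = 8.518528
Modified duration = D / (1 + y/m) = 8.518528 / (1 + 0.024000) = 8.318875


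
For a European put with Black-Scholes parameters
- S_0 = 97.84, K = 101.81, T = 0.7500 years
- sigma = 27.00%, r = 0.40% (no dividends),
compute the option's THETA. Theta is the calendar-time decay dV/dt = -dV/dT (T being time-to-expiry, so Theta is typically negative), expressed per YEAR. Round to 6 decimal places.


d1 = -0.0403603751; d2 = -0.2741872341
phi(d1) = 0.3986174822; exp(-qT) = 1.0000000000; exp(-rT) = 0.9970044955
Theta = -S*exp(-qT)*phi(d1)*sigma/(2*sqrt(T)) + r*K*exp(-rT)*N(-d2) - q*S*exp(-qT)*N(-d1)
N(-d1) = 0.5160970897; N(-d2) = 0.6080296310; sqrt(T) = 0.8660254038
Term 1 = -97.8400 * 1.0000000000 * 0.3986174822 * 0.2700 / (2 * 0.8660254038) = -6.0796128252
Term 2 = 0.0040 * 101.8100 * 0.9970044955 * 0.6080296310 = 0.2468722581
Term 3 = 0 (no dividend yield, q = 0)
Theta = -6.0796128252 + (0.2468722581) + (0.0000000000) = -5.832741

Answer: Theta = -5.832741


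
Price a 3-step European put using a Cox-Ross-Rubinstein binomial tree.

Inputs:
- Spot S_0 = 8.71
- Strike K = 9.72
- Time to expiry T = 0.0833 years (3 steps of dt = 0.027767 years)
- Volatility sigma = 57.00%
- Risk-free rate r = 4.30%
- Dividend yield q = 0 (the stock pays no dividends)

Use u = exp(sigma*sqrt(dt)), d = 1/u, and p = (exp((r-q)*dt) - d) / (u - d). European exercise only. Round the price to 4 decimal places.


dt = T/N = 0.027767
u = exp(sigma*sqrt(dt)) = 1.099638; d = 1/u = 0.909390
p = (exp((r-q)*dt) - d) / (u - d) = 0.482552
Discount per step: exp(-r*dt) = 0.998807
Stock lattice S(k, i) with i counting down-moves:
  k=0: S(0,0) = 8.7100
  k=1: S(1,0) = 9.5778; S(1,1) = 7.9208
  k=2: S(2,0) = 10.5322; S(2,1) = 8.7100; S(2,2) = 7.2031
  k=3: S(3,0) = 11.5816; S(3,1) = 9.5778; S(3,2) = 7.9208; S(3,3) = 6.5504
Terminal payoffs V(N, i) = max(K - S_T, 0):
  V(3,0) = 0.000000; V(3,1) = 0.142153; V(3,2) = 1.799211; V(3,3) = 3.169582
Backward induction: V(k, i) = exp(-r*dt) * [p * V(k+1, i) + (1-p) * V(k+1, i+1)].
  V(2,0) = exp(-r*dt) * [p*0.000000 + (1-p)*0.142153] = 0.073469
  V(2,1) = exp(-r*dt) * [p*0.142153 + (1-p)*1.799211] = 0.998402
  V(2,2) = exp(-r*dt) * [p*1.799211 + (1-p)*3.169582] = 2.505314
  V(1,0) = exp(-r*dt) * [p*0.073469 + (1-p)*0.998402] = 0.551415
  V(1,1) = exp(-r*dt) * [p*0.998402 + (1-p)*2.505314] = 1.776028
  V(0,0) = exp(-r*dt) * [p*0.551415 + (1-p)*1.776028] = 1.183674

Answer: Price = V(0,0) = 1.1837


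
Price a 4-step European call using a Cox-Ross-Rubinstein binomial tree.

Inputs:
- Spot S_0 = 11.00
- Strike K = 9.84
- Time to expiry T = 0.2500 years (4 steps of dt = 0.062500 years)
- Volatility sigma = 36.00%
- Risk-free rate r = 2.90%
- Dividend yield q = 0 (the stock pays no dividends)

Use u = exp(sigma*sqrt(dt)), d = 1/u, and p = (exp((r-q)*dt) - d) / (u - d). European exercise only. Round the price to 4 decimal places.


dt = T/N = 0.062500
u = exp(sigma*sqrt(dt)) = 1.094174; d = 1/u = 0.913931
p = (exp((r-q)*dt) - d) / (u - d) = 0.487580
Discount per step: exp(-r*dt) = 0.998189
Stock lattice S(k, i) with i counting down-moves:
  k=0: S(0,0) = 11.0000
  k=1: S(1,0) = 12.0359; S(1,1) = 10.0532
  k=2: S(2,0) = 13.1694; S(2,1) = 11.0000; S(2,2) = 9.1880
  k=3: S(3,0) = 14.4096; S(3,1) = 12.0359; S(3,2) = 10.0532; S(3,3) = 8.3972
  k=4: S(4,0) = 15.7666; S(4,1) = 13.1694; S(4,2) = 11.0000; S(4,3) = 9.1880; S(4,4) = 7.6744
Terminal payoffs V(N, i) = max(S_T - K, 0):
  V(4,0) = 5.926624; V(4,1) = 3.329391; V(4,2) = 1.160000; V(4,3) = 0.000000; V(4,4) = 0.000000
Backward induction: V(k, i) = exp(-r*dt) * [p * V(k+1, i) + (1-p) * V(k+1, i+1)].
  V(3,0) = exp(-r*dt) * [p*5.926624 + (1-p)*3.329391] = 4.587428
  V(3,1) = exp(-r*dt) * [p*3.329391 + (1-p)*1.160000] = 2.213736
  V(3,2) = exp(-r*dt) * [p*1.160000 + (1-p)*0.000000] = 0.564569
  V(3,3) = exp(-r*dt) * [p*0.000000 + (1-p)*0.000000] = 0.000000
  V(2,0) = exp(-r*dt) * [p*4.587428 + (1-p)*2.213736] = 3.364996
  V(2,1) = exp(-r*dt) * [p*2.213736 + (1-p)*0.564569] = 1.366192
  V(2,2) = exp(-r*dt) * [p*0.564569 + (1-p)*0.000000] = 0.274774
  V(1,0) = exp(-r*dt) * [p*3.364996 + (1-p)*1.366192] = 2.336530
  V(1,1) = exp(-r*dt) * [p*1.366192 + (1-p)*0.274774] = 0.805466
  V(0,0) = exp(-r*dt) * [p*2.336530 + (1-p)*0.805466] = 1.549172

Answer: Price = V(0,0) = 1.5492


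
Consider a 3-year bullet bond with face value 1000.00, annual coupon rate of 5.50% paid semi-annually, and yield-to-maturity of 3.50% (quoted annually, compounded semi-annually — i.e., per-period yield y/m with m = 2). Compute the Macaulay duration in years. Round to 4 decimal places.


Coupon per period c = face * coupon_rate / m = 27.500000
Periods per year m = 2; per-period yield y/m = 0.017500
Number of cashflows N = 6
Cashflows (t years, CF_t, discount factor 1/(1+y/m)^(m*t), PV):
  t = 0.5000: CF_t = 27.500000, DF = 0.982801, PV = 27.027027
  t = 1.0000: CF_t = 27.500000, DF = 0.965898, PV = 26.562189
  t = 1.5000: CF_t = 27.500000, DF = 0.949285, PV = 26.105345
  t = 2.0000: CF_t = 27.500000, DF = 0.932959, PV = 25.656359
  t = 2.5000: CF_t = 27.500000, DF = 0.916913, PV = 25.215095
  t = 3.0000: CF_t = 1027.500000, DF = 0.901143, PV = 925.923962
Price P = sum_t PV_t = 1056.489976
Macaulay numerator sum_t t * PV_t:
  t * PV_t at t = 0.5000: 13.513514
  t * PV_t at t = 1.0000: 26.562189
  t * PV_t at t = 1.5000: 39.158018
  t * PV_t at t = 2.0000: 51.312718
  t * PV_t at t = 2.5000: 63.037737
  t * PV_t at t = 3.0000: 2777.771885
Macaulay duration D = (sum_t t * PV_t) / P = 2971.356059 / 1056.489976 = 2.812479

Answer: Macaulay duration = 2.8125 years


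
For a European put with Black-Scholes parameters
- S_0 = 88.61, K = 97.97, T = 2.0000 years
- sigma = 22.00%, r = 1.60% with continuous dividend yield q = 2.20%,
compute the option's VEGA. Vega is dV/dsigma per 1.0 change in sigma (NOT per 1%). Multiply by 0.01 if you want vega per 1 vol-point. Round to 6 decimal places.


d1 = -0.2057571173; d2 = -0.5168841011
phi(d1) = 0.3905862244; exp(-qT) = 0.9569539575; exp(-rT) = 0.9685065821
Vega = S * exp(-qT) * phi(d1) * sqrt(T) = 88.6100 * 0.9569539575 * 0.3905862244 * 1.4142135624 = 46.838793

Answer: Vega = 46.838793


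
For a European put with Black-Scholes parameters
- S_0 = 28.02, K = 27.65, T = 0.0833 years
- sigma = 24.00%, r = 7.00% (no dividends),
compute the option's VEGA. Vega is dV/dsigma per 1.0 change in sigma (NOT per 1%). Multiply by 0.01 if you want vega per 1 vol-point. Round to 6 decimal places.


Answer: Vega = 3.074228

Derivation:
d1 = 0.3107177732; d2 = 0.2414495987
phi(d1) = 0.3801416622; exp(-qT) = 1.0000000000; exp(-rT) = 0.9941859673
Vega = S * exp(-qT) * phi(d1) * sqrt(T) = 28.0200 * 1.0000000000 * 0.3801416622 * 0.2886173938 = 3.074228


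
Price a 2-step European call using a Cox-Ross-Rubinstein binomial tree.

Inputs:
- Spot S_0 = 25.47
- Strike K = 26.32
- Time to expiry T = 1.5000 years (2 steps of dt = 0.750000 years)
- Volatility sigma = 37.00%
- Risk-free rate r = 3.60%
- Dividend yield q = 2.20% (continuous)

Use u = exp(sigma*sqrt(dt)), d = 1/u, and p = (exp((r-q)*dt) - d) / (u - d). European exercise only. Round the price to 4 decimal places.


Answer: Price = V(0,0) = 3.9806

Derivation:
dt = T/N = 0.750000
u = exp(sigma*sqrt(dt)) = 1.377719; d = 1/u = 0.725837
p = (exp((r-q)*dt) - d) / (u - d) = 0.436763
Discount per step: exp(-r*dt) = 0.973361
Stock lattice S(k, i) with i counting down-moves:
  k=0: S(0,0) = 25.4700
  k=1: S(1,0) = 35.0905; S(1,1) = 18.4871
  k=2: S(2,0) = 48.3449; S(2,1) = 25.4700; S(2,2) = 13.4186
Terminal payoffs V(N, i) = max(S_T - K, 0):
  V(2,0) = 22.024869; V(2,1) = 0.000000; V(2,2) = 0.000000
Backward induction: V(k, i) = exp(-r*dt) * [p * V(k+1, i) + (1-p) * V(k+1, i+1)].
  V(1,0) = exp(-r*dt) * [p*22.024869 + (1-p)*0.000000] = 9.363396
  V(1,1) = exp(-r*dt) * [p*0.000000 + (1-p)*0.000000] = 0.000000
  V(0,0) = exp(-r*dt) * [p*9.363396 + (1-p)*0.000000] = 3.980645


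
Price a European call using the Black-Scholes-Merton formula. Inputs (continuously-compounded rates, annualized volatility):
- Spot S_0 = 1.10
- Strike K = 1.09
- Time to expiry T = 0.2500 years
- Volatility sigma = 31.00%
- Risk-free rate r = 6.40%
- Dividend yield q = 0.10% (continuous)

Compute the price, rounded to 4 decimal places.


d1 = (ln(S/K) + (r - q + 0.5*sigma^2) * T) / (sigma * sqrt(T)) = 0.23803215
d2 = d1 - sigma * sqrt(T) = 0.08303215
exp(-rT) = 0.98412732; exp(-qT) = 0.99975003
C = S_0 * exp(-qT) * N(d1) - K * exp(-rT) * N(d2)
N(d1) = 0.59407192; N(d2) = 0.53308701
C = 1.1000 * 0.99975003 * 0.59407192 - 1.0900 * 0.98412732 * 0.53308701 = 0.0815

Answer: Price = 0.0815


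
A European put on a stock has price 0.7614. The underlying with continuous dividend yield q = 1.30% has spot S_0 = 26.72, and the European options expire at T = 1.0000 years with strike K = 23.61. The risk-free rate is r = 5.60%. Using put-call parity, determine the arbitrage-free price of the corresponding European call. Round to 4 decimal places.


Put-call parity: C - P = S_0 * exp(-qT) - K * exp(-rT).
S_0 * exp(-qT) = 26.7200 * 0.98708414 = 26.37488809
K * exp(-rT) = 23.6100 * 0.94553914 = 22.32417900
C = P + S*exp(-qT) - K*exp(-rT)
C = 0.7614 + 26.37488809 - 22.32417900 = 4.8121

Answer: Call price = 4.8121


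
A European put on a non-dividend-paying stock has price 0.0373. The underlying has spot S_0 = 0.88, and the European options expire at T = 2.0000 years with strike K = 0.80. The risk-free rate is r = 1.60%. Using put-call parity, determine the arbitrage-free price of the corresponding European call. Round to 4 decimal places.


Answer: Call price = 0.1425

Derivation:
Put-call parity: C - P = S_0 * exp(-qT) - K * exp(-rT).
S_0 * exp(-qT) = 0.8800 * 1.00000000 = 0.88000000
K * exp(-rT) = 0.8000 * 0.96850658 = 0.77480527
C = P + S*exp(-qT) - K*exp(-rT)
C = 0.0373 + 0.88000000 - 0.77480527 = 0.1425


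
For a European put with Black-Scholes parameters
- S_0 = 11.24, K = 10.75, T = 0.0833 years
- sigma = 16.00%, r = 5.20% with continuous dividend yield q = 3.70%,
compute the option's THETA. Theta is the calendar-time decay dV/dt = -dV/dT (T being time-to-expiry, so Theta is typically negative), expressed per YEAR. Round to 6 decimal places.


d1 = 1.0153760415; d2 = 0.9691972585
phi(d1) = 0.2382504647; exp(-qT) = 0.9969226448; exp(-rT) = 0.9956777678
Theta = -S*exp(-qT)*phi(d1)*sigma/(2*sqrt(T)) + r*K*exp(-rT)*N(-d2) - q*S*exp(-qT)*N(-d1)
N(-d1) = 0.1549633046; N(-d2) = 0.1662233893; sqrt(T) = 0.2886173938
Term 1 = -11.2400 * 0.9969226448 * 0.2382504647 * 0.1600 / (2 * 0.2886173938) = -0.7399953912
Term 2 = 0.0520 * 10.7500 * 0.9956777678 * 0.1662233893 = 0.0925172577
Term 3 = -0.0370 * 11.2400 * 0.9969226448 * 0.1549633046 = -0.0642478155
Theta = -0.7399953912 + (0.0925172577) + (-0.0642478155) = -0.711726

Answer: Theta = -0.711726


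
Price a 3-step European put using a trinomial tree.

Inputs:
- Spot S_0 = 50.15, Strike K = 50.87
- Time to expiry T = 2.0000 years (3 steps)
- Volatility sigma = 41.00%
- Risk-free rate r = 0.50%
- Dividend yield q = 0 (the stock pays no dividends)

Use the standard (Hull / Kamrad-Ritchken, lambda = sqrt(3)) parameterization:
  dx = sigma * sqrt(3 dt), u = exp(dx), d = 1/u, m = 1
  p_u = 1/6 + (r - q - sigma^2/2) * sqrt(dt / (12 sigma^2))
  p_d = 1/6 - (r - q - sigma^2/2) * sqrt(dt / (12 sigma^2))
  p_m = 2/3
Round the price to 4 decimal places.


Answer: Price = V(0,0) = 10.5620

Derivation:
dt = T/N = 0.666667; dx = sigma*sqrt(3*dt) = 0.579828
u = exp(dx) = 1.785730; d = 1/u = 0.559995
p_u = 0.121222, p_m = 0.666667, p_d = 0.212111
Discount per step: exp(-r*dt) = 0.996672
Stock lattice S(k, j) with j the centered position index:
  k=0: S(0,+0) = 50.1500
  k=1: S(1,-1) = 28.0837; S(1,+0) = 50.1500; S(1,+1) = 89.5544
  k=2: S(2,-2) = 15.7268; S(2,-1) = 28.0837; S(2,+0) = 50.1500; S(2,+1) = 89.5544; S(2,+2) = 159.9200
  k=3: S(3,-3) = 8.8069; S(3,-2) = 15.7268; S(3,-1) = 28.0837; S(3,+0) = 50.1500; S(3,+1) = 89.5544; S(3,+2) = 159.9200; S(3,+3) = 285.5740
Terminal payoffs V(N, j) = max(K - S_T, 0):
  V(3,-3) = 42.063097; V(3,-2) = 35.143245; V(3,-1) = 22.786255; V(3,+0) = 0.720000; V(3,+1) = 0.000000; V(3,+2) = 0.000000; V(3,+3) = 0.000000
Backward induction: V(k, j) = exp(-r*dt) * [p_u * V(k+1, j+1) + p_m * V(k+1, j) + p_d * V(k+1, j-1)]
  V(2,-2) = exp(-r*dt) * [p_u*22.786255 + p_m*35.143245 + p_d*42.063097] = 34.996234
  V(2,-1) = exp(-r*dt) * [p_u*0.720000 + p_m*22.786255 + p_d*35.143245] = 22.656744
  V(2,+0) = exp(-r*dt) * [p_u*0.000000 + p_m*0.720000 + p_d*22.786255] = 5.295539
  V(2,+1) = exp(-r*dt) * [p_u*0.000000 + p_m*0.000000 + p_d*0.720000] = 0.152212
  V(2,+2) = exp(-r*dt) * [p_u*0.000000 + p_m*0.000000 + p_d*0.000000] = 0.000000
  V(1,-1) = exp(-r*dt) * [p_u*5.295539 + p_m*22.656744 + p_d*34.996234] = 23.092423
  V(1,+0) = exp(-r*dt) * [p_u*0.152212 + p_m*5.295539 + p_d*22.656744] = 8.326758
  V(1,+1) = exp(-r*dt) * [p_u*0.000000 + p_m*0.152212 + p_d*5.295539] = 1.220642
  V(0,+0) = exp(-r*dt) * [p_u*1.220642 + p_m*8.326758 + p_d*23.092423] = 10.562037


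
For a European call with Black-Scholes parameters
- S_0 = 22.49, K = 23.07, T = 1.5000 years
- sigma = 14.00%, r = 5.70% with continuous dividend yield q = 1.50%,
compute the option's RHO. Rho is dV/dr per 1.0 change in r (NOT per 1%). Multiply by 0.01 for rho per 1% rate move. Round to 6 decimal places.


Answer: Rho = 17.567726

Derivation:
d1 = 0.3046564169; d2 = 0.1331921349
phi(d1) = 0.3808512883; exp(-qT) = 0.9777512372; exp(-rT) = 0.9180531431
N(d2) = 0.5529792846
Rho = K*T*exp(-rT)*N(d2) = 23.0700 * 1.5000 * 0.9180531431 * 0.5529792846 = 17.567726


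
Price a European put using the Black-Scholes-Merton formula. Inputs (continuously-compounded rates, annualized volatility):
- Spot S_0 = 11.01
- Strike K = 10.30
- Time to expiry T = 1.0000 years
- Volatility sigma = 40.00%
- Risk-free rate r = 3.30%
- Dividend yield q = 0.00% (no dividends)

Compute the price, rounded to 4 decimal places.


Answer: Price = 1.1910

Derivation:
d1 = (ln(S/K) + (r - q + 0.5*sigma^2) * T) / (sigma * sqrt(T)) = 0.44915014
d2 = d1 - sigma * sqrt(T) = 0.04915014
exp(-rT) = 0.96753856; exp(-qT) = 1.00000000
P = K * exp(-rT) * N(-d2) - S_0 * exp(-qT) * N(-d1)
N(-d1) = 0.32666168; N(-d2) = 0.48039982
P = 10.3000 * 0.96753856 * 0.48039982 - 11.0100 * 1.00000000 * 0.32666168 = 1.1910


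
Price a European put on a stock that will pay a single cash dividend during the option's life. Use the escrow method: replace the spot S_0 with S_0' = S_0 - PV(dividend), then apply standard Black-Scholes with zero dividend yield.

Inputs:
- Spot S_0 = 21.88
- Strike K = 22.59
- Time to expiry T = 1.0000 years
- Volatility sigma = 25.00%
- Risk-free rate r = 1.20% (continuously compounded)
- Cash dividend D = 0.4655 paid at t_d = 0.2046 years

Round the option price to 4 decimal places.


PV(D) = D * exp(-r * t_d) = 0.4655 * 0.99754781 = 0.46435851
S_0' = S_0 - PV(D) = 21.8800 - 0.46435851 = 21.41564149
d1 = (ln(S_0'/K) + (r + sigma^2/2)*T) / (sigma*sqrt(T)) = -0.04054306
d2 = d1 - sigma*sqrt(T) = -0.29054306
exp(-rT) = 0.98807171
N(-d1) = 0.51616991; N(-d2) = 0.61429959
P = K * exp(-rT) * N(-d2) - S_0' * N(-d1) = 22.5900 * 0.98807171 * 0.61429959 - 21.41564149 * 0.51616991 = 2.6574

Answer: Price = 2.6574
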